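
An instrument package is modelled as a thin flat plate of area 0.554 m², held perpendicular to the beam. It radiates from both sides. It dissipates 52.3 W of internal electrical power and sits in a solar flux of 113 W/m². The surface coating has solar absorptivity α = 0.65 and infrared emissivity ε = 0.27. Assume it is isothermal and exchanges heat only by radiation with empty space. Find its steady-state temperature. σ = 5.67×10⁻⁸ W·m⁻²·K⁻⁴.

T ≈ 272 K

At steady state, absorbed solar power + internal power = radiated power.
Absorbed: α·S·A_cross = 0.65·113·0.5540 = 40.69 W (cross-section A).
Total input = 40.69 + 52.3 = 92.99 W.
Radiated: εσ·A_surf·T⁴ with A_surf = 2A = 1.108 m².
T⁴ = 92.99/(0.27·5.67×10⁻⁸·1.108) = 5.482×10⁹ K⁴.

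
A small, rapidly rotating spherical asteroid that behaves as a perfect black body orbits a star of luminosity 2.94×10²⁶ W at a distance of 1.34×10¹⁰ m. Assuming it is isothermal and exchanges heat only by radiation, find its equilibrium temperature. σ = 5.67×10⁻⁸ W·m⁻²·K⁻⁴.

T ≈ 871 K

First find the stellar flux at distance d: S = L/(4πd²) = 2.94×10²⁶/(4π·(1.34×10¹⁰)²) = 1.303×10⁵ W/m².
For an isothermal sphere, absorbed (1−a)S·πr² = emitted σ·4πr²·T⁴, so T⁴ = (1−a)S/(4σ).
T⁴ = 1.00·1.303×10⁵/(4·5.67×10⁻⁸) = 5.745×10¹¹ K⁴.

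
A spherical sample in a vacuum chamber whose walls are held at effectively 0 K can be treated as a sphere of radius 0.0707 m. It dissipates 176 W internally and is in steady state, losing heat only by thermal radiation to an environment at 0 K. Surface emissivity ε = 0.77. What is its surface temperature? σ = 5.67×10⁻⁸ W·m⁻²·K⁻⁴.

Steady state: internal power = radiated power, P = εσA T⁴.
Radiating area A = 4πr² = 0.06281 m².
T⁴ = P/(εσA) = 176/(0.77·5.67×10⁻⁸·0.06281) = 6.418×10¹⁰ K⁴.
T = (6.418×10¹⁰)^(1/4).

T ≈ 503 K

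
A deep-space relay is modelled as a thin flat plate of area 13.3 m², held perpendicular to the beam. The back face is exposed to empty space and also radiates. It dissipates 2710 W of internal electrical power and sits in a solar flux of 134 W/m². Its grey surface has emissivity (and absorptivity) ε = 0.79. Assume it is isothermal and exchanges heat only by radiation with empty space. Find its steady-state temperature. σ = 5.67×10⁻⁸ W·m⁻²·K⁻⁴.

T ≈ 242 K

At steady state, absorbed solar power + internal power = radiated power.
Absorbed: α·S·A_cross = 0.79·134·13.30 = 1408 W (cross-section A).
Total input = 1408 + 2710 = 4118 W.
Radiated: εσ·A_surf·T⁴ with A_surf = 2A = 26.60 m².
T⁴ = 4118/(0.79·5.67×10⁻⁸·26.60) = 3.456×10⁹ K⁴.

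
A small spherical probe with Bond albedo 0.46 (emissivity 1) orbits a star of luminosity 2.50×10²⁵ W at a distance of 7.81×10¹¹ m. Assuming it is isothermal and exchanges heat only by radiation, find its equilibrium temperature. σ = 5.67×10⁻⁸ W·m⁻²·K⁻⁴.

T ≈ 52.8 K

First find the stellar flux at distance d: S = L/(4πd²) = 2.50×10²⁵/(4π·(7.81×10¹¹)²) = 3.262 W/m².
For an isothermal sphere, absorbed (1−a)S·πr² = emitted σ·4πr²·T⁴, so T⁴ = (1−a)S/(4σ).
T⁴ = 0.540·3.262/(4·5.67×10⁻⁸) = 7.766×10⁶ K⁴.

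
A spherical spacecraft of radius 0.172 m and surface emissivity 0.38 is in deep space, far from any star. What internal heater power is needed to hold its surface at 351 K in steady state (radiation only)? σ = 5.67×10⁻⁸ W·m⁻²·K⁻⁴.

P = εσ·4πr²·T⁴.
4πr² = 0.3718 m²; T⁴ = 1.518×10¹⁰ K⁴.
P = 0.38·5.67×10⁻⁸·0.3718·1.518×10¹⁰.

P ≈ 122 W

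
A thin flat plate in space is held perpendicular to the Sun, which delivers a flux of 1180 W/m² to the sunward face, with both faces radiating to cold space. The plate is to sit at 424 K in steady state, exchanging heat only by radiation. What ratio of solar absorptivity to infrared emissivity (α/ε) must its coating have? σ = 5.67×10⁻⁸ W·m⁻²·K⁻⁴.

Balance: αS·A = εσ·2A·T⁴ ⇒ α/ε = 2σT⁴/S.
α/ε = 2·5.67×10⁻⁸·(424)⁴/1180 = 2·5.67×10⁻⁸·3.232×10¹⁰/1180.

α/ε ≈ 3.11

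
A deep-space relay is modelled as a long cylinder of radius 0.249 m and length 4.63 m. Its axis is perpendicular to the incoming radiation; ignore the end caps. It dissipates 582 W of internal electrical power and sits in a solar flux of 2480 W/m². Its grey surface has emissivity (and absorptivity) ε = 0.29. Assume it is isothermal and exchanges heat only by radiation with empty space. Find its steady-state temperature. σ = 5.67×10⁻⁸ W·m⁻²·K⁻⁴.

T ≈ 370 K

At steady state, absorbed solar power + internal power = radiated power.
Absorbed: α·S·A_cross = 0.29·2480·2.306 = 1658 W (cross-section 2rL).
Total input = 1658 + 582 = 2240 W.
Radiated: εσ·A_surf·T⁴ with A_surf = 2πrL = 7.244 m².
T⁴ = 2240/(0.29·5.67×10⁻⁸·7.244) = 1.881×10¹⁰ K⁴.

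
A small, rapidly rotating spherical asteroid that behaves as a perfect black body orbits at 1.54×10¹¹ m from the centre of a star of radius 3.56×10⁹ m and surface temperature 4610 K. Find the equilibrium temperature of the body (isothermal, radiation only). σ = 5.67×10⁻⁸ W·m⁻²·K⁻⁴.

T ≈ 496 K

The star's surface emits σT_*⁴; at distance d the flux is S = σT_*⁴(R_*/d)².
S = 5.67×10⁻⁸·(4610)⁴·(3.56×10⁹/1.54×10¹¹)² = 13690 W/m².
For an isothermal sphere T⁴ = (1−a)S/(4σ) = 6.034×10¹⁰ K⁴.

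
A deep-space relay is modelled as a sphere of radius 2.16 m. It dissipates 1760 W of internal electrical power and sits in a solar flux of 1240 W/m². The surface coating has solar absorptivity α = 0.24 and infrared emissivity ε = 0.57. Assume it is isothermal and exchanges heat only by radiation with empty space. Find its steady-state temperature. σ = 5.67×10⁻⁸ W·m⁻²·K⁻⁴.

At steady state, absorbed solar power + internal power = radiated power.
Absorbed: α·S·A_cross = 0.24·1240·14.66 = 4362 W (cross-section πr²).
Total input = 4362 + 1760 = 6122 W.
Radiated: εσ·A_surf·T⁴ with A_surf = 4πr² = 58.63 m².
T⁴ = 6122/(0.57·5.67×10⁻⁸·58.63) = 3.231×10⁹ K⁴.

T ≈ 238 K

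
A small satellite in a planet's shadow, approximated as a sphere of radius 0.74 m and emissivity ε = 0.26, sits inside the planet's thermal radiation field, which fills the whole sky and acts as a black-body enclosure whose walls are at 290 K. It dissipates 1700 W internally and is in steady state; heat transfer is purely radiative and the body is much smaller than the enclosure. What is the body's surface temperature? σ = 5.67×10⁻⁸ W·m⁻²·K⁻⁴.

For a small grey body in a large enclosure, net radiated power = εσA(T⁴ − T_w⁴).
Steady state: P = εσA(T⁴ − T_w⁴) with A = 4πr² = 6.881 m².
T⁴ = P/(εσA) + T_w⁴ = 1700/(0.26·5.67×10⁻⁸·6.881) + (290)⁴
    = 1.676×10¹⁰ + 7.073×10⁹ = 2.383×10¹⁰ K⁴.

T ≈ 393 K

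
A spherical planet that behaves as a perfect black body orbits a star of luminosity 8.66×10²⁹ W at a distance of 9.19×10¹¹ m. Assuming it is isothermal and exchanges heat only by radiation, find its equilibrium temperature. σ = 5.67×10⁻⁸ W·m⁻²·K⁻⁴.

T ≈ 774 K

First find the stellar flux at distance d: S = L/(4πd²) = 8.66×10²⁹/(4π·(9.19×10¹¹)²) = 81600 W/m².
For an isothermal sphere, absorbed (1−a)S·πr² = emitted σ·4πr²·T⁴, so T⁴ = (1−a)S/(4σ).
T⁴ = 1.00·81600/(4·5.67×10⁻⁸) = 3.598×10¹¹ K⁴.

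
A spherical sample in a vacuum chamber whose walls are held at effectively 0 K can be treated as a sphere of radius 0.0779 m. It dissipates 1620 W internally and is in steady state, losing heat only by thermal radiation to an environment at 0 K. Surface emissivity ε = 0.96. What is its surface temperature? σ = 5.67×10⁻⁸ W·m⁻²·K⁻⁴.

T ≈ 790 K

Steady state: internal power = radiated power, P = εσA T⁴.
Radiating area A = 4πr² = 0.07626 m².
T⁴ = P/(εσA) = 1620/(0.96·5.67×10⁻⁸·0.07626) = 3.903×10¹¹ K⁴.
T = (3.903×10¹¹)^(1/4).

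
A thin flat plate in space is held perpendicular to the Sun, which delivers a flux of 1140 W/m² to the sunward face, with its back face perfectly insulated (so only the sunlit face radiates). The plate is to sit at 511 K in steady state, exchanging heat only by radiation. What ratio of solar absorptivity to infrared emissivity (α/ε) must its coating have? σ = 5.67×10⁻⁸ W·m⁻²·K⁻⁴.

α/ε ≈ 3.39

Balance: αS·A = εσ·1A·T⁴ ⇒ α/ε = σT⁴/S.
α/ε = 5.67×10⁻⁸·(511)⁴/1140 = 5.67×10⁻⁸·6.818×10¹⁰/1140.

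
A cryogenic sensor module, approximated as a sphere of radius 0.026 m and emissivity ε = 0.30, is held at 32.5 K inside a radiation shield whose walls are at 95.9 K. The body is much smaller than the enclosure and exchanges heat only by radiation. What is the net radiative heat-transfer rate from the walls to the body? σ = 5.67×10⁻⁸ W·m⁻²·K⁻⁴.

P_net ≈ 0.0121 W

For a small grey body in a large enclosure: P_net = εσA(T_body⁴ − T_wall⁴).
A = 4πr² = 0.008495 m²; T_body⁴ − T_wall⁴ = 1.116×10⁶ − 8.458×10⁷ = -8.347×10⁷ K⁴.
|P_net| = 0.30·5.67×10⁻⁸·0.008495·8.347×10⁷.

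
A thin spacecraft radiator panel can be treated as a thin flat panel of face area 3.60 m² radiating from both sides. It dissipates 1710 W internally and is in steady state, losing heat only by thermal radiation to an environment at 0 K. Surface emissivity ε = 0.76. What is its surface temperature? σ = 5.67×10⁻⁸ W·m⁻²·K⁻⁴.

T ≈ 272 K

Steady state: internal power = radiated power, P = εσA T⁴.
Radiating area A = 2·3.60 = 7.200 m².
T⁴ = P/(εσA) = 1710/(0.76·5.67×10⁻⁸·7.200) = 5.511×10⁹ K⁴.
T = (5.511×10⁹)^(1/4).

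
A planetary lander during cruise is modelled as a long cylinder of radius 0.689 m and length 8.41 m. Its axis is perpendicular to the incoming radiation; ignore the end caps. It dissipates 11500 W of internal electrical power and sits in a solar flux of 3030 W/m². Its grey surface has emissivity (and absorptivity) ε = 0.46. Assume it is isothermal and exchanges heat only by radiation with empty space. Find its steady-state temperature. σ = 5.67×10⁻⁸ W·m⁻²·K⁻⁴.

T ≈ 413 K

At steady state, absorbed solar power + internal power = radiated power.
Absorbed: α·S·A_cross = 0.46·3030·11.59 = 16150 W (cross-section 2rL).
Total input = 16150 + 11500 = 27650 W.
Radiated: εσ·A_surf·T⁴ with A_surf = 2πrL = 36.41 m².
T⁴ = 27650/(0.46·5.67×10⁻⁸·36.41) = 2.912×10¹⁰ K⁴.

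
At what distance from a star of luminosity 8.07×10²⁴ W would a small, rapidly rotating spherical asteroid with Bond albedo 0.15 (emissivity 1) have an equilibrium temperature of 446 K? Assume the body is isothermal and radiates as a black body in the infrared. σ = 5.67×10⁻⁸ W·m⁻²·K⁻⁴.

For an isothermal black-emitting sphere, (1−a)S·πr² = σ·4πr²·T⁴ ⇒ S = 4σT⁴/(1−a).
S = 4·5.67×10⁻⁸·(446)⁴/0.850 = 10560 W/m².
Flux falls as S = L/(4πd²), so d = √(L/(4πS)) = √(8.07×10²⁴/(4π·10560)).

d ≈ 7.80×10⁹ m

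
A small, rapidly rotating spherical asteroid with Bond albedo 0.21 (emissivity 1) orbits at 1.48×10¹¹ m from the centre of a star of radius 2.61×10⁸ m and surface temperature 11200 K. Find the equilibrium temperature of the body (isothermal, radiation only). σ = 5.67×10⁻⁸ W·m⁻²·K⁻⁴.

The star's surface emits σT_*⁴; at distance d the flux is S = σT_*⁴(R_*/d)².
S = 5.67×10⁻⁸·(11200)⁴·(2.61×10⁸/1.48×10¹¹)² = 2775 W/m².
For an isothermal sphere T⁴ = (1−a)S/(4σ) = 9.665×10⁹ K⁴.

T ≈ 314 K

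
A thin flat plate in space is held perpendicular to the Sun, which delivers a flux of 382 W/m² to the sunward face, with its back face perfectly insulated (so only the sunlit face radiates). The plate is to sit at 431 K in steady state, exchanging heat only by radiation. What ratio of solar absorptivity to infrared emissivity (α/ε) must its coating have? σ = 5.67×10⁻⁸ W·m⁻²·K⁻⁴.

Balance: αS·A = εσ·1A·T⁴ ⇒ α/ε = σT⁴/S.
α/ε = 5.67×10⁻⁸·(431)⁴/382 = 5.67×10⁻⁸·3.451×10¹⁰/382.

α/ε ≈ 5.12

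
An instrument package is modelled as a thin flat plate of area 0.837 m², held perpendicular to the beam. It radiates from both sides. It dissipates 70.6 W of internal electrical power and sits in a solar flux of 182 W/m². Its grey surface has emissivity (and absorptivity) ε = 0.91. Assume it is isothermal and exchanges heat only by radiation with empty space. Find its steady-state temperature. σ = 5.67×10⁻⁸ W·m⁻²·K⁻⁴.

T ≈ 222 K

At steady state, absorbed solar power + internal power = radiated power.
Absorbed: α·S·A_cross = 0.91·182·0.8370 = 138.6 W (cross-section A).
Total input = 138.6 + 70.6 = 209.2 W.
Radiated: εσ·A_surf·T⁴ with A_surf = 2A = 1.674 m².
T⁴ = 209.2/(0.91·5.67×10⁻⁸·1.674) = 2.422×10⁹ K⁴.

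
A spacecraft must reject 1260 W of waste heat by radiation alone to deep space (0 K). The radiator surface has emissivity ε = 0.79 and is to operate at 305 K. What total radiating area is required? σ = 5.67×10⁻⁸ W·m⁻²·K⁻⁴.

A ≈ 3.25 m²

P = εσA T⁴ ⇒ A = P/(εσT⁴).
T⁴ = 8.654×10⁹ K⁴.
A = 1260/(0.79 × 5.67×10⁻⁸ × 8.654×10⁹).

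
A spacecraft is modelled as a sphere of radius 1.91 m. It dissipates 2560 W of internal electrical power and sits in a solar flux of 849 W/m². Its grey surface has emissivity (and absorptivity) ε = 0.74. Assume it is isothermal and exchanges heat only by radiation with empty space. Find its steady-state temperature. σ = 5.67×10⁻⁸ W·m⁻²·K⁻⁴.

T ≈ 267 K

At steady state, absorbed solar power + internal power = radiated power.
Absorbed: α·S·A_cross = 0.74·849·11.46 = 7200 W (cross-section πr²).
Total input = 7200 + 2560 = 9760 W.
Radiated: εσ·A_surf·T⁴ with A_surf = 4πr² = 45.84 m².
T⁴ = 9760/(0.74·5.67×10⁻⁸·45.84) = 5.074×10⁹ K⁴.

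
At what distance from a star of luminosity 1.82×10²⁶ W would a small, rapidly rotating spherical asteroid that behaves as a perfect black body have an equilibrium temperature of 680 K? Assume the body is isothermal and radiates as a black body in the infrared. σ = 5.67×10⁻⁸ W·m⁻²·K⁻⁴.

For an isothermal black-emitting sphere, (1−a)S·πr² = σ·4πr²·T⁴ ⇒ S = 4σT⁴/(1−a).
S = 4·5.67×10⁻⁸·(680)⁴/1.00 = 48490 W/m².
Flux falls as S = L/(4πd²), so d = √(L/(4πS)) = √(1.82×10²⁶/(4π·48490)).

d ≈ 1.73×10¹⁰ m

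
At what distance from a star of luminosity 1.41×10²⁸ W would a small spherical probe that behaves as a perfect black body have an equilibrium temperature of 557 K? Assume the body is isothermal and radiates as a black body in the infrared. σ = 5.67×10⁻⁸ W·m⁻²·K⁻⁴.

For an isothermal black-emitting sphere, (1−a)S·πr² = σ·4πr²·T⁴ ⇒ S = 4σT⁴/(1−a).
S = 4·5.67×10⁻⁸·(557)⁴/1.00 = 21830 W/m².
Flux falls as S = L/(4πd²), so d = √(L/(4πS)) = √(1.41×10²⁸/(4π·21830)).

d ≈ 2.27×10¹¹ m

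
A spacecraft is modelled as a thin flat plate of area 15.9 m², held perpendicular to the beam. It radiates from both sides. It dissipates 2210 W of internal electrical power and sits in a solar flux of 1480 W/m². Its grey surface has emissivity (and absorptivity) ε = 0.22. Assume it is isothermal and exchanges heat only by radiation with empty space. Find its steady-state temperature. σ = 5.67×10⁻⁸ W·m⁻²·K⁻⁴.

T ≈ 369 K

At steady state, absorbed solar power + internal power = radiated power.
Absorbed: α·S·A_cross = 0.22·1480·15.90 = 5177 W (cross-section A).
Total input = 5177 + 2210 = 7387 W.
Radiated: εσ·A_surf·T⁴ with A_surf = 2A = 31.80 m².
T⁴ = 7387/(0.22·5.67×10⁻⁸·31.80) = 1.862×10¹⁰ K⁴.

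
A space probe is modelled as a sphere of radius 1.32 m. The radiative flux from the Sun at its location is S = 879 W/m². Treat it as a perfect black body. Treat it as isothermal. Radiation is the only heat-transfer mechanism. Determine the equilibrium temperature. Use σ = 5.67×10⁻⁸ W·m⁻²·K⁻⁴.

At equilibrium, absorbed power = emitted power.
Absorbing cross-section = πr² = 5.474 m²; emitting surface = 4πr² = 21.90 m² (ratio 4).
S·A_cross = εσ·A_surf·T⁴  ⇒  T⁴ = S/(4σ).
T⁴ = 1.00·879/(4·5.67×10⁻⁸) = 3.876×10⁹ K⁴.
T = (3.876×10⁹)^(1/4).

T ≈ 250 K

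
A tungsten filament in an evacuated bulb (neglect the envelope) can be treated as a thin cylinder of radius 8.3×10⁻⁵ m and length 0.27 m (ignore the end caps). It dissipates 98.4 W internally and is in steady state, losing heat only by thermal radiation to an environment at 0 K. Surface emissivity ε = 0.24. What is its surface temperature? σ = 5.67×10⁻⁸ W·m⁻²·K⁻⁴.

Steady state: internal power = radiated power, P = εσA T⁴.
Radiating area A = 2πrL = 1.408×10⁻⁴ m².
T⁴ = P/(εσA) = 98.4/(0.24·5.67×10⁻⁸·1.408×10⁻⁴) = 5.135×10¹³ K⁴.
T = (5.135×10¹³)^(1/4).

T ≈ 2680 K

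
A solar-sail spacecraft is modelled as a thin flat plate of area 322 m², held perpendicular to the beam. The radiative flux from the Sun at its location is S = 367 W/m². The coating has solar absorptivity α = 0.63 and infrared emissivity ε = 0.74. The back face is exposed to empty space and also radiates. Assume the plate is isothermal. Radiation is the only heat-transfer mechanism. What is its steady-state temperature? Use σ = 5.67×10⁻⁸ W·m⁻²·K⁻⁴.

At equilibrium, absorbed power = emitted power.
Absorbing cross-section = A = 322.0 m²; emitting surface = 2A = 644.0 m² (ratio 2).
αS·A_cross = εσ·A_surf·T⁴  ⇒  T⁴ = αS/(ε·2σ).
T⁴ = 0.630·367/(0.74·2·5.67×10⁻⁸) = 2.755×10⁹ K⁴.
T = (2.755×10⁹)^(1/4).

T ≈ 229 K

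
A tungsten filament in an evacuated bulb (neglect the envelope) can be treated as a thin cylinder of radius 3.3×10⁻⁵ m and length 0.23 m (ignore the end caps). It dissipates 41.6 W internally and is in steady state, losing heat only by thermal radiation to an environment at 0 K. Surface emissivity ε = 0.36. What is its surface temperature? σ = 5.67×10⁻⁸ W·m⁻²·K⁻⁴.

Steady state: internal power = radiated power, P = εσA T⁴.
Radiating area A = 2πrL = 4.769×10⁻⁵ m².
T⁴ = P/(εσA) = 41.6/(0.36·5.67×10⁻⁸·4.769×10⁻⁵) = 4.274×10¹³ K⁴.
T = (4.274×10¹³)^(1/4).

T ≈ 2560 K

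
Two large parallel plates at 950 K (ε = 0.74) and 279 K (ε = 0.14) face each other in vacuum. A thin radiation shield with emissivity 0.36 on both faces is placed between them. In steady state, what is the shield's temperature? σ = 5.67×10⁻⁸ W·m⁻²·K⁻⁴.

T_s ≈ 882 K

In steady state the net flux on the hot side equals that on the cold side.
σ(T₁⁴−T_s⁴)/D₁ = σ(T_s⁴−T₂⁴)/D₂, with D₁ = 1/ε₁+1/ε_s−1 = 3.129, D₂ = 1/ε_s+1/ε₂−1 = 8.921.
Solve for T_s⁴: T_s⁴ = (D₂·T₁⁴ + D₁·T₂⁴)/(D₁+D₂) = 6.046×10¹¹ K⁴.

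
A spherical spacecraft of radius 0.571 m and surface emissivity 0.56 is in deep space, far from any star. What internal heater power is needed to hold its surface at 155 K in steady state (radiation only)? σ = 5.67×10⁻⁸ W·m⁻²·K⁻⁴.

P ≈ 75.1 W

P = εσ·4πr²·T⁴.
4πr² = 4.097 m²; T⁴ = 5.772×10⁸ K⁴.
P = 0.56·5.67×10⁻⁸·4.097·5.772×10⁸.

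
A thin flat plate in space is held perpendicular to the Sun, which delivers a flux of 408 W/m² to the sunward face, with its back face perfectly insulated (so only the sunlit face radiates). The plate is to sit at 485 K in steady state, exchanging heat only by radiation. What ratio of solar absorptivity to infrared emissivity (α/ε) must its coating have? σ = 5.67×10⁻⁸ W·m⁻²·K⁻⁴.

Balance: αS·A = εσ·1A·T⁴ ⇒ α/ε = σT⁴/S.
α/ε = 5.67×10⁻⁸·(485)⁴/408 = 5.67×10⁻⁸·5.533×10¹⁰/408.

α/ε ≈ 7.69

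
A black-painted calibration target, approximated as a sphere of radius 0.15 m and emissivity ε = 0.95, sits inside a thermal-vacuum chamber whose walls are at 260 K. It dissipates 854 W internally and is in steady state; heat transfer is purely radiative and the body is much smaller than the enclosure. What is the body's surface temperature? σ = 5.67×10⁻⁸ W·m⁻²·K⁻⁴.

For a small grey body in a large enclosure, net radiated power = εσA(T⁴ − T_w⁴).
Steady state: P = εσA(T⁴ − T_w⁴) with A = 4πr² = 0.2827 m².
T⁴ = P/(εσA) + T_w⁴ = 854/(0.95·5.67×10⁻⁸·0.2827) + (260)⁴
    = 5.607×10¹⁰ + 4.570×10⁹ = 6.064×10¹⁰ K⁴.

T ≈ 496 K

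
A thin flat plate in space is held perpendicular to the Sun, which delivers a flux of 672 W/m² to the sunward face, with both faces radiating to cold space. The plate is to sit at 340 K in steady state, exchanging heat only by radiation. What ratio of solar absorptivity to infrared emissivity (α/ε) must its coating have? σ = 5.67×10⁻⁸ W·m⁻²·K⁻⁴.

α/ε ≈ 2.26

Balance: αS·A = εσ·2A·T⁴ ⇒ α/ε = 2σT⁴/S.
α/ε = 2·5.67×10⁻⁸·(340)⁴/672 = 2·5.67×10⁻⁸·1.336×10¹⁰/672.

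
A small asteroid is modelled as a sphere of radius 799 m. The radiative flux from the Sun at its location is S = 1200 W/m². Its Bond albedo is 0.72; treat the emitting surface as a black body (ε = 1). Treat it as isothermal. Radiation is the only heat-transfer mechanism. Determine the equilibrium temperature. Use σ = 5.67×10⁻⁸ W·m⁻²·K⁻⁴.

At equilibrium, absorbed power = emitted power.
Absorbing cross-section = πr² = 2.006×10⁶ m²; emitting surface = 4πr² = 8.022×10⁶ m² (ratio 4).
(1−a)S·A_cross = εσ·A_surf·T⁴  ⇒  T⁴ = (1−a)S/(4σ).
T⁴ = 0.280·1200/(4·5.67×10⁻⁸) = 1.481×10⁹ K⁴.
T = (1.481×10⁹)^(1/4).

T ≈ 196 K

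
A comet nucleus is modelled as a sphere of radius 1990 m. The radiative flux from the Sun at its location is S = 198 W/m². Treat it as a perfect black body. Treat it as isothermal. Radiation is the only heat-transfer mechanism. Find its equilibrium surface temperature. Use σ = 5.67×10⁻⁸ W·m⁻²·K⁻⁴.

T ≈ 172 K

At equilibrium, absorbed power = emitted power.
Absorbing cross-section = πr² = 1.244×10⁷ m²; emitting surface = 4πr² = 4.976×10⁷ m² (ratio 4).
S·A_cross = εσ·A_surf·T⁴  ⇒  T⁴ = S/(4σ).
T⁴ = 1.00·198/(4·5.67×10⁻⁸) = 8.730×10⁸ K⁴.
T = (8.730×10⁸)^(1/4).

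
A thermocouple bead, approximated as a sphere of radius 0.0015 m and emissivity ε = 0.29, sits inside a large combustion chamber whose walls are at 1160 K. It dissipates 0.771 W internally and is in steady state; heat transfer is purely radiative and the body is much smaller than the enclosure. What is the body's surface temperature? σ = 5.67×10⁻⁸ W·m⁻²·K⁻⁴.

T ≈ 1360 K

For a small grey body in a large enclosure, net radiated power = εσA(T⁴ − T_w⁴).
Steady state: P = εσA(T⁴ − T_w⁴) with A = 4πr² = 2.827×10⁻⁵ m².
T⁴ = P/(εσA) + T_w⁴ = 0.771/(0.29·5.67×10⁻⁸·2.827×10⁻⁵) + (1160)⁴
    = 1.658×10¹² + 1.811×10¹² = 3.469×10¹² K⁴.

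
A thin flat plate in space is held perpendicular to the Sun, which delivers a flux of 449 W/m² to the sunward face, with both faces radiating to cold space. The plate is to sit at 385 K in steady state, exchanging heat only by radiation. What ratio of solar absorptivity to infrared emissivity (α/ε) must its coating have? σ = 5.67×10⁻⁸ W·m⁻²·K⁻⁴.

α/ε ≈ 5.55

Balance: αS·A = εσ·2A·T⁴ ⇒ α/ε = 2σT⁴/S.
α/ε = 2·5.67×10⁻⁸·(385)⁴/449 = 2·5.67×10⁻⁸·2.197×10¹⁰/449.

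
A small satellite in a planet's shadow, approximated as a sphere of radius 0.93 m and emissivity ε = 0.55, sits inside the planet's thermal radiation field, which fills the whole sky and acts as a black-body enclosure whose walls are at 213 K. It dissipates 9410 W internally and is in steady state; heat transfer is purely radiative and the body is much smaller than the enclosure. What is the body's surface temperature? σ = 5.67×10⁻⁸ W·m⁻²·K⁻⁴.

T ≈ 416 K

For a small grey body in a large enclosure, net radiated power = εσA(T⁴ − T_w⁴).
Steady state: P = εσA(T⁴ − T_w⁴) with A = 4πr² = 10.87 m².
T⁴ = P/(εσA) + T_w⁴ = 9410/(0.55·5.67×10⁻⁸·10.87) + (213)⁴
    = 2.776×10¹⁰ + 2.058×10⁹ = 2.982×10¹⁰ K⁴.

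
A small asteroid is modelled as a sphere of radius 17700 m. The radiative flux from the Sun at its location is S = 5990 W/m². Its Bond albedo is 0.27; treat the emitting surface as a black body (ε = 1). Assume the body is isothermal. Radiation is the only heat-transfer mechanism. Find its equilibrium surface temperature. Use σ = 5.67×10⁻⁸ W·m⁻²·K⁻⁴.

T ≈ 373 K

At equilibrium, absorbed power = emitted power.
Absorbing cross-section = πr² = 9.842×10⁸ m²; emitting surface = 4πr² = 3.937×10⁹ m² (ratio 4).
(1−a)S·A_cross = εσ·A_surf·T⁴  ⇒  T⁴ = (1−a)S/(4σ).
T⁴ = 0.730·5990/(4·5.67×10⁻⁸) = 1.928×10¹⁰ K⁴.
T = (1.928×10¹⁰)^(1/4).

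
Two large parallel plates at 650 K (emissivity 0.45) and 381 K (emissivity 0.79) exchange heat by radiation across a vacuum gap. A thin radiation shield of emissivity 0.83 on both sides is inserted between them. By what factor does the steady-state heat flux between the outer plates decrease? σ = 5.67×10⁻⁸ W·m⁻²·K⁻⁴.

Without shield: q₀ = σΔ(T⁴)/(1/ε₁+1/ε₂−1) with denominator 2.488.
With shield the two gaps are in series; the resistances add: (1/ε₁+1/ε_s−1)+(1/ε_s+1/ε₂−1) = 2.427+1.471 = 3.898.
Heat-flux ratio q₀/q = 3.898/2.488.

factor ≈ 1.57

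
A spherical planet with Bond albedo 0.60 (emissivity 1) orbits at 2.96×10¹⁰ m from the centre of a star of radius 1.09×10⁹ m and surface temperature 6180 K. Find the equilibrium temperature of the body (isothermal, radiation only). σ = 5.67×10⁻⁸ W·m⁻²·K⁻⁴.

The star's surface emits σT_*⁴; at distance d the flux is S = σT_*⁴(R_*/d)².
S = 5.67×10⁻⁸·(6180)⁴·(1.09×10⁹/2.96×10¹⁰)² = 1.122×10⁵ W/m².
For an isothermal sphere T⁴ = (1−a)S/(4σ) = 1.978×10¹¹ K⁴.

T ≈ 667 K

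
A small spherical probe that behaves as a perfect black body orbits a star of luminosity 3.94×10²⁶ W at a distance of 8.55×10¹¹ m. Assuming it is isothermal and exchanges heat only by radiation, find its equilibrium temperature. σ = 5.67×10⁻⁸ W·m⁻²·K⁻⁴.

T ≈ 117 K

First find the stellar flux at distance d: S = L/(4πd²) = 3.94×10²⁶/(4π·(8.55×10¹¹)²) = 42.89 W/m².
For an isothermal sphere, absorbed (1−a)S·πr² = emitted σ·4πr²·T⁴, so T⁴ = (1−a)S/(4σ).
T⁴ = 1.00·42.89/(4·5.67×10⁻⁸) = 1.891×10⁸ K⁴.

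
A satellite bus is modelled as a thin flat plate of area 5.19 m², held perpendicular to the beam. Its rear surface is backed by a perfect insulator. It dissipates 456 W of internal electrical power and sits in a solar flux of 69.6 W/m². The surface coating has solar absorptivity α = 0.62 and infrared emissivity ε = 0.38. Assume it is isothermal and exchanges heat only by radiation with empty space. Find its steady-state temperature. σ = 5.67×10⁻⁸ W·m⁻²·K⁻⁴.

At steady state, absorbed solar power + internal power = radiated power.
Absorbed: α·S·A_cross = 0.62·69.6·5.190 = 224.0 W (cross-section A).
Total input = 224.0 + 456 = 680.0 W.
Radiated: εσ·A_surf·T⁴ with A_surf = A = 5.190 m².
T⁴ = 680.0/(0.38·5.67×10⁻⁸·5.190) = 6.081×10⁹ K⁴.

T ≈ 279 K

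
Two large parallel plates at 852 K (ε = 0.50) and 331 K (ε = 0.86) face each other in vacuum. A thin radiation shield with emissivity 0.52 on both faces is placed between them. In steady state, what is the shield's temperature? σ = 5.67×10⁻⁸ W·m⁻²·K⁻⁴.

T_s ≈ 690 K

In steady state the net flux on the hot side equals that on the cold side.
σ(T₁⁴−T_s⁴)/D₁ = σ(T_s⁴−T₂⁴)/D₂, with D₁ = 1/ε₁+1/ε_s−1 = 2.923, D₂ = 1/ε_s+1/ε₂−1 = 2.086.
Solve for T_s⁴: T_s⁴ = (D₂·T₁⁴ + D₁·T₂⁴)/(D₁+D₂) = 2.264×10¹¹ K⁴.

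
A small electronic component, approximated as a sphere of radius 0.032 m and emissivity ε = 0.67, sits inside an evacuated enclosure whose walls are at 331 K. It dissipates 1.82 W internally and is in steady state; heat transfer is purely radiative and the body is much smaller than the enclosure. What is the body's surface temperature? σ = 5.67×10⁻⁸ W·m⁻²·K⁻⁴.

T ≈ 354 K

For a small grey body in a large enclosure, net radiated power = εσA(T⁴ − T_w⁴).
Steady state: P = εσA(T⁴ − T_w⁴) with A = 4πr² = 0.01287 m².
T⁴ = P/(εσA) + T_w⁴ = 1.82/(0.67·5.67×10⁻⁸·0.01287) + (331)⁴
    = 3.723×10⁹ + 1.200×10¹⁰ = 1.573×10¹⁰ K⁴.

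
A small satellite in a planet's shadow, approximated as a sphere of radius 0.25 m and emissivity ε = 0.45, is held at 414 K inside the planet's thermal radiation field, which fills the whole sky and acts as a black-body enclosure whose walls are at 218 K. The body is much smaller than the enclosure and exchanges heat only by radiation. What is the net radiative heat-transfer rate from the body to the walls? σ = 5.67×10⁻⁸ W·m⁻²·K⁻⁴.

P_net ≈ 543 W

For a small grey body in a large enclosure: P_net = εσA(T_body⁴ − T_wall⁴).
A = 4πr² = 0.7854 m²; T_body⁴ − T_wall⁴ = 2.938×10¹⁰ − 2.259×10⁹ = 2.712×10¹⁰ K⁴.
|P_net| = 0.45·5.67×10⁻⁸·0.7854·2.712×10¹⁰.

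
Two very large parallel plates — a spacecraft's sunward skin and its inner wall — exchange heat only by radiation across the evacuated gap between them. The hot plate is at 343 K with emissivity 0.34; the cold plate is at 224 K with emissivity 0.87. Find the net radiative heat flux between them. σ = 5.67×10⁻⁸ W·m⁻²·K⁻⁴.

For two infinite grey parallel plates, q = σ(T₁⁴ − T₂⁴)/(1/ε₁ + 1/ε₂ − 1).
T₁⁴ − T₂⁴ = 1.384×10¹⁰ − 2.518×10⁹ = 1.132×10¹⁰ K⁴.
1/ε₁ + 1/ε₂ − 1 = 2.941 + 1.149 − 1 = 3.091.
q = 5.67×10⁻⁸ × 1.132×10¹⁰ / 3.091.

q ≈ 208 W/m²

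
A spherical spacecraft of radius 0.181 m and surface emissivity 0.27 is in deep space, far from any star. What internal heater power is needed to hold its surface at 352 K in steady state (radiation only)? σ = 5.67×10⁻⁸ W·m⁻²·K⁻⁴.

P ≈ 96.8 W

P = εσ·4πr²·T⁴.
4πr² = 0.4117 m²; T⁴ = 1.535×10¹⁰ K⁴.
P = 0.27·5.67×10⁻⁸·0.4117·1.535×10¹⁰.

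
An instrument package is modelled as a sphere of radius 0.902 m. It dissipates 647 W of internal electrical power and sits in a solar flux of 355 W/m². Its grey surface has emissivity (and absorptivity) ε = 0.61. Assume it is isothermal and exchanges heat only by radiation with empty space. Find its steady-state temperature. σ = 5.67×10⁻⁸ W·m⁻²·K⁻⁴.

T ≈ 241 K

At steady state, absorbed solar power + internal power = radiated power.
Absorbed: α·S·A_cross = 0.61·355·2.556 = 553.5 W (cross-section πr²).
Total input = 553.5 + 647 = 1201 W.
Radiated: εσ·A_surf·T⁴ with A_surf = 4πr² = 10.22 m².
T⁴ = 1201/(0.61·5.67×10⁻⁸·10.22) = 3.395×10⁹ K⁴.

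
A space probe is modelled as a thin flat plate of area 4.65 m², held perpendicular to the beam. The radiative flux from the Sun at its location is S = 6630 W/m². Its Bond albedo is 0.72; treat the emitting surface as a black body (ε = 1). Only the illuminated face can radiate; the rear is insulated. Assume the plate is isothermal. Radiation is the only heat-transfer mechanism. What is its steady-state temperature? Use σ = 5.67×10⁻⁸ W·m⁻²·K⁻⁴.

At equilibrium, absorbed power = emitted power.
Absorbing cross-section = A = 4.650 m²; emitting surface = A = 4.650 m² (ratio 1).
(1−a)S·A_cross = εσ·A_surf·T⁴  ⇒  T⁴ = (1−a)S/(1σ).
T⁴ = 0.280·6630/(1·5.67×10⁻⁸) = 3.274×10¹⁰ K⁴.
T = (3.274×10¹⁰)^(1/4).

T ≈ 425 K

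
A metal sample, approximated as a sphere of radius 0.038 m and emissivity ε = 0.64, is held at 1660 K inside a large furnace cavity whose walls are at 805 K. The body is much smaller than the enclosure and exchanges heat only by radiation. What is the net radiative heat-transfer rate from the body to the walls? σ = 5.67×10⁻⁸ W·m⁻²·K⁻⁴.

For a small grey body in a large enclosure: P_net = εσA(T_body⁴ − T_wall⁴).
A = 4πr² = 0.01815 m²; T_body⁴ − T_wall⁴ = 7.593×10¹² − 4.199×10¹¹ = 7.173×10¹² K⁴.
|P_net| = 0.64·5.67×10⁻⁸·0.01815·7.173×10¹².

P_net ≈ 4720 W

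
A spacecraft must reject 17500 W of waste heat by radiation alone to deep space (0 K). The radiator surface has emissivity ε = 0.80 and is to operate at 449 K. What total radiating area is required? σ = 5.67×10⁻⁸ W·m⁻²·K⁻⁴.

A ≈ 9.49 m²

P = εσA T⁴ ⇒ A = P/(εσT⁴).
T⁴ = 4.064×10¹⁰ K⁴.
A = 17500/(0.80 × 5.67×10⁻⁸ × 4.064×10¹⁰).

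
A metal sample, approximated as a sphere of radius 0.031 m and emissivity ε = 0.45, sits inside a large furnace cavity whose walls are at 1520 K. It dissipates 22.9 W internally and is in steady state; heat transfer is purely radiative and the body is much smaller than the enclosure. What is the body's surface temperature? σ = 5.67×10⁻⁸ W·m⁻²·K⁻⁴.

T ≈ 1530 K

For a small grey body in a large enclosure, net radiated power = εσA(T⁴ − T_w⁴).
Steady state: P = εσA(T⁴ − T_w⁴) with A = 4πr² = 0.01208 m².
T⁴ = P/(εσA) + T_w⁴ = 22.9/(0.45·5.67×10⁻⁸·0.01208) + (1520)⁴
    = 7.432×10¹⁰ + 5.338×10¹² = 5.412×10¹² K⁴.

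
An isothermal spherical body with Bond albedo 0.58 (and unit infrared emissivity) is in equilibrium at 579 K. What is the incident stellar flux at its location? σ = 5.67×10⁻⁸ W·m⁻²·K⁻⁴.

S ≈ 60700 W/m²

(1−a)S·πr² = σ·4πr²·T⁴ ⇒ S = 4σT⁴/(1−a).
S = 4·5.67×10⁻⁸·1.124×10¹¹/0.420.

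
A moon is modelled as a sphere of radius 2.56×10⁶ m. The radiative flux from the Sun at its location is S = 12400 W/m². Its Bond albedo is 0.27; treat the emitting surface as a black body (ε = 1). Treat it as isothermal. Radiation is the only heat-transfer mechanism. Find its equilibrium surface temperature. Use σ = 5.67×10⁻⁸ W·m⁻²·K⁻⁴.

At equilibrium, absorbed power = emitted power.
Absorbing cross-section = πr² = 2.059×10¹³ m²; emitting surface = 4πr² = 8.235×10¹³ m² (ratio 4).
(1−a)S·A_cross = εσ·A_surf·T⁴  ⇒  T⁴ = (1−a)S/(4σ).
T⁴ = 0.730·12400/(4·5.67×10⁻⁸) = 3.991×10¹⁰ K⁴.
T = (3.991×10¹⁰)^(1/4).

T ≈ 447 K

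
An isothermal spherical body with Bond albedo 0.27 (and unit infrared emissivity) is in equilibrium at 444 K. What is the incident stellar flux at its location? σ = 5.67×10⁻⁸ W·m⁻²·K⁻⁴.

(1−a)S·πr² = σ·4πr²·T⁴ ⇒ S = 4σT⁴/(1−a).
S = 4·5.67×10⁻⁸·3.886×10¹⁰/0.730.

S ≈ 12100 W/m²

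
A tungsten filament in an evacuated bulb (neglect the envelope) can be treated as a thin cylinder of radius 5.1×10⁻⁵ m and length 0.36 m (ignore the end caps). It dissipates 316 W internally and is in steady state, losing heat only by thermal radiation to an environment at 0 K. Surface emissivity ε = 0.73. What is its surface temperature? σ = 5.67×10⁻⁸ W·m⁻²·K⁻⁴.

T ≈ 2850 K

Steady state: internal power = radiated power, P = εσA T⁴.
Radiating area A = 2πrL = 1.154×10⁻⁴ m².
T⁴ = P/(εσA) = 316/(0.73·5.67×10⁻⁸·1.154×10⁻⁴) = 6.618×10¹³ K⁴.
T = (6.618×10¹³)^(1/4).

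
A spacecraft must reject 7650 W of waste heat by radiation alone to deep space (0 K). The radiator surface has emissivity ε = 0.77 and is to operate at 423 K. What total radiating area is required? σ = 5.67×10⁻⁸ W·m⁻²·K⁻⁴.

A ≈ 5.47 m²

P = εσA T⁴ ⇒ A = P/(εσT⁴).
T⁴ = 3.202×10¹⁰ K⁴.
A = 7650/(0.77 × 5.67×10⁻⁸ × 3.202×10¹⁰).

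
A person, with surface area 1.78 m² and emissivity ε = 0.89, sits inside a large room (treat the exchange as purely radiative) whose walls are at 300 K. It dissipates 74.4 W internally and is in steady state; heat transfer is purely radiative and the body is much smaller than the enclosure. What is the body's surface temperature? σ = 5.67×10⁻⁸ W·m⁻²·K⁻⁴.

For a small grey body in a large enclosure, net radiated power = εσA(T⁴ − T_w⁴).
Steady state: P = εσA(T⁴ − T_w⁴) with A = 1.78 m².
T⁴ = P/(εσA) + T_w⁴ = 74.4/(0.89·5.67×10⁻⁸·1.780) + (300)⁴
    = 8.283×10⁸ + 8.100×10⁹ = 8.928×10⁹ K⁴.

T ≈ 307 K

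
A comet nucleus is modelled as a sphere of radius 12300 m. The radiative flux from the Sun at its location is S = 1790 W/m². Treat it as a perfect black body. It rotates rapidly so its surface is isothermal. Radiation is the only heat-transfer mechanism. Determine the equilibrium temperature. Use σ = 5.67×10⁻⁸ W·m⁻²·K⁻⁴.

T ≈ 298 K

At equilibrium, absorbed power = emitted power.
Absorbing cross-section = πr² = 4.753×10⁸ m²; emitting surface = 4πr² = 1.901×10⁹ m² (ratio 4).
S·A_cross = εσ·A_surf·T⁴  ⇒  T⁴ = S/(4σ).
T⁴ = 1.00·1790/(4·5.67×10⁻⁸) = 7.892×10⁹ K⁴.
T = (7.892×10⁹)^(1/4).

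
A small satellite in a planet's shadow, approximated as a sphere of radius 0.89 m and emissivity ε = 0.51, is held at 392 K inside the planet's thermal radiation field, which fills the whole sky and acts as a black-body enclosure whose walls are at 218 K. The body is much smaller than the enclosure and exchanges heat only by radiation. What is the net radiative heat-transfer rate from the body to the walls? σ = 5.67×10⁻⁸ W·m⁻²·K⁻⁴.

For a small grey body in a large enclosure: P_net = εσA(T_body⁴ − T_wall⁴).
A = 4πr² = 9.954 m²; T_body⁴ − T_wall⁴ = 2.361×10¹⁰ − 2.259×10⁹ = 2.135×10¹⁰ K⁴.
|P_net| = 0.51·5.67×10⁻⁸·9.954·2.135×10¹⁰.

P_net ≈ 6150 W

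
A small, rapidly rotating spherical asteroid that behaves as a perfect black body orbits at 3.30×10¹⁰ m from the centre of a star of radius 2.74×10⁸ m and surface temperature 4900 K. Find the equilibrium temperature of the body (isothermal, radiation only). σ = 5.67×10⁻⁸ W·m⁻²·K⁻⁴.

T ≈ 316 K

The star's surface emits σT_*⁴; at distance d the flux is S = σT_*⁴(R_*/d)².
S = 5.67×10⁻⁸·(4900)⁴·(2.74×10⁸/3.30×10¹⁰)² = 2253 W/m².
For an isothermal sphere T⁴ = (1−a)S/(4σ) = 9.936×10⁹ K⁴.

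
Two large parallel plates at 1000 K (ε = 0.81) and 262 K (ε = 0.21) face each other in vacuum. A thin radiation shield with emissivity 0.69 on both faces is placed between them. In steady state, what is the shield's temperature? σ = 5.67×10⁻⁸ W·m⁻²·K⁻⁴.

T_s ≈ 933 K

In steady state the net flux on the hot side equals that on the cold side.
σ(T₁⁴−T_s⁴)/D₁ = σ(T_s⁴−T₂⁴)/D₂, with D₁ = 1/ε₁+1/ε_s−1 = 1.684, D₂ = 1/ε_s+1/ε₂−1 = 5.211.
Solve for T_s⁴: T_s⁴ = (D₂·T₁⁴ + D₁·T₂⁴)/(D₁+D₂) = 7.569×10¹¹ K⁴.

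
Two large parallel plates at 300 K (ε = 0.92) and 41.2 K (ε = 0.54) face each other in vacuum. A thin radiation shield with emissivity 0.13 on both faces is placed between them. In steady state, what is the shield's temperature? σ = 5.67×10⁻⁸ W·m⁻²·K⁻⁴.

T_s ≈ 255 K

In steady state the net flux on the hot side equals that on the cold side.
σ(T₁⁴−T_s⁴)/D₁ = σ(T_s⁴−T₂⁴)/D₂, with D₁ = 1/ε₁+1/ε_s−1 = 7.779, D₂ = 1/ε_s+1/ε₂−1 = 8.544.
Solve for T_s⁴: T_s⁴ = (D₂·T₁⁴ + D₁·T₂⁴)/(D₁+D₂) = 4.241×10⁹ K⁴.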